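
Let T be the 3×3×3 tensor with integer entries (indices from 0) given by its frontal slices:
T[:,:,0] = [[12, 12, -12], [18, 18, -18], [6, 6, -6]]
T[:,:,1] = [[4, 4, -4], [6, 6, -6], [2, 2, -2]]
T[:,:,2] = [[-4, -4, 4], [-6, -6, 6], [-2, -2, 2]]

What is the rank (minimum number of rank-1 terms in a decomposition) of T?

1

Lower bound: T ≠ 0 (e.g. T[0,0,0] = 12), so rank(T) ≥ 1.
Upper bound: if T = a (x) b (x) c then every fibre of T is a multiple of the corresponding factor, so read the factors off the fibres through the nonzero entry T[0,0,0] = 12.
The mode-1 fibre T[:,0,0] = [12, 18, 6] gives a = (2, 3, 1) (primitive direction); the mode-2 fibre T[0,:,0] = [12, 12, -12] gives b = (1, 1, -1); then c[k] = T[0,0,k] / (a[0]·b[0]) = [12, 4, -4] / 2 = (6, 2, -2).
Expanding (2, 3, 1) (x) (1, 1, -1) (x) (6, 2, -2) reproduces all 27 entries of T, so T = (2, 3, 1) (x) (1, 1, -1) (x) (6, 2, -2) and rank(T) ≤ 1.
These bounds meet, so rank(T) = 1.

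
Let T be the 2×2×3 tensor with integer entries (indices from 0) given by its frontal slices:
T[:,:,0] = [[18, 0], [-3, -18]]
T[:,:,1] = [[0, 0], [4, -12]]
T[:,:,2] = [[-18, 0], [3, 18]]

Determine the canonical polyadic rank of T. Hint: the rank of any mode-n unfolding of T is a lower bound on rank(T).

2

Lower bound: the mode-1 unfolding of T (rows indexed by i, columns by (j,k) = (0,0), (0,1), (0,2), (1,0), (1,1), (1,2)) is [[18, 0, -18, 0, 0, 0], [-3, 4, 3, -18, -12, 18]].
There the 2×2 minor on rows i ∈ {0, 1}, columns (j,k) ∈ {(0,0), (0,1)} is det [[18, 0], [-3, 4]] = 72 ≠ 0, so this unfolding has rank ≥ 2; CP rank is at least every unfolding rank, so rank(T) ≥ 2. (Unfolding ranks only ever bound the CP rank from below — rank(T) can be strictly larger than all of them — so the matching upper bound has to come from an explicit 2-term decomposition.)
Upper bound — finding two terms. Write S_k = T[:,:,k] for the frontal slices: S₀ = [[18, 0], [-3, -18]], S₁ = [[0, 0], [4, -12]], S₂ = [[-18, 0], [3, 18]].
If T = a₁ ⊗ b₁ ⊗ c₁ + a₂ ⊗ b₂ ⊗ c₂ then each S_k = c₁[k]·a₁b₁ᵀ + c₂[k]·a₂b₂ᵀ. S₀ and S₁ are linearly independent, so a₁b₁ᵀ and a₂b₂ᵀ must span the same plane of matrices: they are the rank-1 matrices of the form x·S₀ + y·S₁.
det(x·S₀ + y·S₁) is −324·x² − 216·xy = (-108)·(3·x + 2·y)(x), vanishing at (x:y) = (2:-3) and (0:1).
M₁ = 2·S₀ − 3·S₁ = [[36, 0], [-18, 0]] = 18·[2, -1][1, 0]ᵀ and M₂ = S₁ = [[0, 0], [4, -12]] = 4·[0, 1][1, -3]ᵀ, so take a₁ = [2, -1], b₁ = [1, 0], a₂ = [0, 1], b₂ = [1, -3].
Each slice is an integer combination of E₁ = a₁b₁ᵀ and E₂ = a₂b₂ᵀ: S₀ = 9·E₁ + 6·E₂, S₁ = 4·E₂, S₂ = −9·E₁ − 6·E₂; reading off coefficients, c₁ = [9, 0, -9] and c₂ = [6, 4, -6].
Hence T = [2, -1] ⊗ [1, 0] ⊗ [9, 0, -9] + [0, 1] ⊗ [1, -3] ⊗ [6, 4, -6], so rank(T) ≤ 2.
These bounds meet, so rank(T) = 2.
Check entry T[1,0,0] = -3: (-1)·(1)·(9) + (1)·(1)·(6) = -3.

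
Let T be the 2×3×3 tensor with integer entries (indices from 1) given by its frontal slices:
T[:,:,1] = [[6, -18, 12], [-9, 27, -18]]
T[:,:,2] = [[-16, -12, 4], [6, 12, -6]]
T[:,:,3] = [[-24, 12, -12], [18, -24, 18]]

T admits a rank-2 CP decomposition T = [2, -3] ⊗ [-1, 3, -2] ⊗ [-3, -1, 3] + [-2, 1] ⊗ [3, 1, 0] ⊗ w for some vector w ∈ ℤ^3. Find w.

w = [0, 3, 3]

Subtract the known terms from T to get the rank-1 residual R = [-2, 1] ⊗ [3, 1, 0] ⊗ w, so R[i,j,k] = a[i]·b[j]·w[k]. Pick indices with nonzero a[1]·b[1] = (-2)·(3) = -6. Only the fibre through (1,1,·) is needed: R[1,1,:] = T[1,1,:] − Σₗ aₗ[1]bₗ[1]cₗ = [6, -16, -24] − (2)·(-1)·[-3, -1, 3] = [0, -18, -18]. Then w[k] = R[1,1,k] / -6 for each k, giving w = [0, -18, -18] / -6 = [0, 3, 3].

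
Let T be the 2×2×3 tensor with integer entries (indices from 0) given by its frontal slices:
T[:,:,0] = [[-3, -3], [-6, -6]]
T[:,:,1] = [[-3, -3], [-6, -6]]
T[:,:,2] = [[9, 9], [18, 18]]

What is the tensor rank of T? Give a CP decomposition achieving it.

rank(T) = 1

Lower bound: T ≠ 0 (e.g. T[0,0,0] = -3), so rank(T) ≥ 1.
Upper bound: if T = a ⊗ b ⊗ c then every fibre of T is a multiple of the corresponding factor, so read the factors off the fibres through the nonzero entry T[0,0,0] = -3.
The mode-1 fibre T[:,0,0] = [-3, -6] gives a = [1, 2] (primitive direction); the mode-2 fibre T[0,:,0] = [-3, -3] gives b = [1, 1]; then c[k] = T[0,0,k] / (a[0]·b[0]) = [-3, -3, 9] / 1 = [-3, -3, 9].
Expanding [1, 2] ⊗ [1, 1] ⊗ [-3, -3, 9] reproduces all 12 entries of T, so T = [1, 2] ⊗ [1, 1] ⊗ [-3, -3, 9] and rank(T) ≤ 1.
These bounds meet, so rank(T) = 1.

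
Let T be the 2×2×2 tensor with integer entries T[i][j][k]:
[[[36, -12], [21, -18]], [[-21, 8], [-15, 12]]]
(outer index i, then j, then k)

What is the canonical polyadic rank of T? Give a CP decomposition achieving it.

Lower bound: in the mode-2 unfolding of T (rows indexed by j, columns by (i,k)) the 2×2 minor on rows j ∈ {0, 1}, columns (i,k) ∈ {(0,0), (0,1)} is det [[36, -12], [21, -18]] = -396 ≠ 0, so that unfolding has rank ≥ 2 and hence rank(T) ≥ 2 (CP rank is at least every unfolding rank, though it can be larger).
Upper bound: with S_k = T[:,:,k], the two rank-1 terms a₁b₁ᵀ, a₂b₂ᵀ are the rank-1 members of the pencil x·S₀ + y·S₁.
det(x·S₀ + y·S₁) is −99·x² + 66·xy = (-33)·(3·x − 2·y)(x), vanishing at (x:y) = (2:3) and (0:1).
M₁ = 2·S₀ + 3·S₁ = [[36, -12], [-18, 6]] = 6·[2, -1][3, -1]ᵀ and M₂ = S₁ = [[-12, -18], [8, 12]] = (-2)·[3, -2][2, 3]ᵀ, so take a₁ = [2, -1], b₁ = [3, -1], a₂ = [3, -2], b₂ = [2, 3].
Each slice is an integer combination of E₁ = a₁b₁ᵀ and E₂ = a₂b₂ᵀ: S₀ = 3·E₁ + 3·E₂, S₁ = −2·E₂; reading off coefficients, c₁ = [3, 0] and c₂ = [3, -2].
Hence T = [2, -1] ⊗ [3, -1] ⊗ [3, 0] + [3, -2] ⊗ [2, 3] ⊗ [3, -2], so rank(T) ≤ 2.
These bounds meet, so rank(T) = 2.

rank(T) = 2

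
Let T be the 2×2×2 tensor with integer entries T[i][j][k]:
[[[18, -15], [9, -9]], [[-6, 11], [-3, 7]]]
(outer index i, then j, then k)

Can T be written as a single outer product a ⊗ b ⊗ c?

The mode-2 unfolding of T (rows indexed by j, columns by (i,k) = (0,0), (0,1), (1,0), (1,1)) is [[18, -15, -6, 11], [9, -9, -3, 7]].
There the 2×2 minor on rows j ∈ {0, 1}, columns (i,k) ∈ {(0,0), (0,1)} is det [[18, -15], [9, -9]] = -27 ≠ 0, so this unfolding has rank ≥ 2; CP rank is at least every unfolding rank, so rank(T) ≥ 2.
In particular rank(T) ≥ 2 > 1, so T is not rank-1.

No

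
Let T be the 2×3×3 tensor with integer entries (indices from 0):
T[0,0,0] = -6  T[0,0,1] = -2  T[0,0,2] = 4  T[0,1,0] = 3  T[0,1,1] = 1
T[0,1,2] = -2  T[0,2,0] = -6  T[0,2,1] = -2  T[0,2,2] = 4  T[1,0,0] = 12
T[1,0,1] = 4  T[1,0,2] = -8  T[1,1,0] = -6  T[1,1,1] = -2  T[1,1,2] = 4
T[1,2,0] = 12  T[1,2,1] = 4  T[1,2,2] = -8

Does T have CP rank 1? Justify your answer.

If T = a ⊗ b ⊗ c then every fibre of T is a multiple of the corresponding factor, so read the factors off the fibres through the nonzero entry T[0,0,0] = -6.
The mode-1 fibre T[:,0,0] = [-6, 12] gives a = (1, -2) (primitive direction); the mode-2 fibre T[0,:,0] = [-6, 3, -6] gives b = (2, -1, 2); then c[k] = T[0,0,k] / (a[0]·b[0]) = [-6, -2, 4] / 2 = (-3, -1, 2).
Expanding (1, -2) ⊗ (2, -1, 2) ⊗ (-3, -1, 2) reproduces all 18 entries of T, so T = (1, -2) ⊗ (2, -1, 2) ⊗ (-3, -1, 2) and rank(T) ≤ 1.
Equivalently every frontal slice T[:,:,k] is c[k] times the rank-1 matrix (1, -2) ⊗ (2, -1, 2). So T has rank 1 (it is nonzero).

Yes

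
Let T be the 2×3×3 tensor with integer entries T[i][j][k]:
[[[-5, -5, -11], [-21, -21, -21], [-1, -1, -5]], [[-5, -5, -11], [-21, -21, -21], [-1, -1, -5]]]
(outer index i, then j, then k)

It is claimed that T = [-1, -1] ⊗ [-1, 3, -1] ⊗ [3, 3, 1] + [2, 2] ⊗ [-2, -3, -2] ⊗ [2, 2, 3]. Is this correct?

No

Reconstruct entry (0,2,0) from the claimed factors: Σₗ aₗ[0]bₗ[2]cₗ[0] = (-1)·(-1)·(3) + (2)·(-2)·(2) = -5, but T[0,2,0] = -1. The claim is false.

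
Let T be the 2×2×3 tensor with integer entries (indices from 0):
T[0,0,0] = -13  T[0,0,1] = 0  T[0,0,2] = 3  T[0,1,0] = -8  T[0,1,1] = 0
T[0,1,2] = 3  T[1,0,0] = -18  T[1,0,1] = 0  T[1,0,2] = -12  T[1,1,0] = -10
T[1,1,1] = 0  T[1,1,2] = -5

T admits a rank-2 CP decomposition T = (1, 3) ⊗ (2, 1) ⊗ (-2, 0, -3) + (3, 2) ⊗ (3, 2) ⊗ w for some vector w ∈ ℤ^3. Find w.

Subtract the known terms from T to get the rank-1 residual R = (3, 2) ⊗ (3, 2) ⊗ w, so R[i,j,k] = a[i]·b[j]·w[k]. Pick indices with nonzero a[0]·b[0] = (3)·(3) = 9. Only the fibre through (0,0,·) is needed: R[0,0,:] = T[0,0,:] − Σₗ aₗ[0]bₗ[0]cₗ = [-13, 0, 3] − (1)·(2)·(-2, 0, -3) = [-9, 0, 9]. Then w[k] = R[0,0,k] / 9 for each k, giving w = [-9, 0, 9] / 9 = (-1, 0, 1).

w = (-1, 0, 1)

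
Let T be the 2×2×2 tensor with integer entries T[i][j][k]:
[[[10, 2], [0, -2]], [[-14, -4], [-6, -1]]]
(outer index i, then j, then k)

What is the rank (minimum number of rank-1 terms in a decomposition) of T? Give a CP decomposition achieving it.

rank(T) = 2

Lower bound: the mode-1 unfolding of T (rows indexed by i, columns by (j,k) = (0,0), (0,1), (1,0), (1,1)) is [[10, 2, 0, -2], [-14, -4, -6, -1]].
There the 2×2 minor on rows i ∈ {0, 1}, columns (j,k) ∈ {(0,0), (0,1)} is det [[10, 2], [-14, -4]] = -12 ≠ 0, so this unfolding has rank ≥ 2; CP rank is at least every unfolding rank, so rank(T) ≥ 2. (Flattening ranks never certify an upper bound on CP rank; for that we must actually write T with 2 rank-1 terms.)
Upper bound — finding two terms. Write S_k = T[:,:,k] for the frontal slices: S₀ = [[10, 0], [-14, -6]], S₁ = [[2, -2], [-4, -1]].
If T = a₁ ⊗ b₁ ⊗ c₁ + a₂ ⊗ b₂ ⊗ c₂ then each S_k = c₁[k]·a₁b₁ᵀ + c₂[k]·a₂b₂ᵀ. S₀ and S₁ are linearly independent, so a₁b₁ᵀ and a₂b₂ᵀ must span the same plane of matrices: they are the rank-1 matrices of the form x·S₀ + y·S₁.
det(x·S₀ + y·S₁) is −60·x² − 50·xy − 10·y² = (-10)·(2·x + y)(3·x + y), vanishing at (x:y) = (1:-2) and (1:-3).
M₁ = S₀ − 2·S₁ = [[6, 4], [-6, -4]] = 2·[1, -1][3, 2]ᵀ and M₂ = S₀ − 3·S₁ = [[4, 6], [-2, -3]] = [2, -1][2, 3]ᵀ, so take a₁ = [1, -1], b₁ = [3, 2], a₂ = [2, -1], b₂ = [2, 3].
Each slice is an integer combination of E₁ = a₁b₁ᵀ and E₂ = a₂b₂ᵀ: S₀ = 6·E₁ − 2·E₂, S₁ = 2·E₁ − E₂; reading off coefficients, c₁ = [6, 2] and c₂ = [-2, -1].
Hence T = [1, -1] ⊗ [3, 2] ⊗ [6, 2] + [2, -1] ⊗ [2, 3] ⊗ [-2, -1], so rank(T) ≤ 2.
These bounds meet, so rank(T) = 2.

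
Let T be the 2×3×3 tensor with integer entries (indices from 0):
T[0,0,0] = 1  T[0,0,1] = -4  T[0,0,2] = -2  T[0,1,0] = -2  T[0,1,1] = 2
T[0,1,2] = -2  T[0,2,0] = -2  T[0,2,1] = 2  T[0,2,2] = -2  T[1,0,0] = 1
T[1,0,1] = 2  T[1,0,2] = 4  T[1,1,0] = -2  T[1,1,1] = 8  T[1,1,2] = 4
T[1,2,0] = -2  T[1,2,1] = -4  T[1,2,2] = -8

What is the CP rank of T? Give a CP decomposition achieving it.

Lower bound: in the mode-2 unfolding of T (rows indexed by j, columns by (i,k)) the 3×3 minor on rows j ∈ {0, 1, 2}, columns (i,k) ∈ {(0,0), (0,1), (1,1)} is det [[1, -4, 2], [-2, 2, 8], [-2, 2, -4]] = 72 ≠ 0, so that unfolding has rank ≥ 3 and hence rank(T) ≥ 3 (CP rank is at least every unfolding rank, though it can be larger).
Upper bound: T is a sum of 3 rank-1 terms, T = [1, -2] ⊗ [1, 1, -1] ⊗ [0, -2, -2] + [1, 1] ⊗ [0, 0, 1] ⊗ [-2, 0, -4] + [1, 1] ⊗ [1, -2, 0] ⊗ [1, -2, 0] (written with every a and b primitive with positive leading entry and the scale carried by c; CP decompositions are not unique, and this one is verified by expanding entrywise), so rank(T) ≤ 3.
These bounds meet, so rank(T) = 3.

rank(T) = 3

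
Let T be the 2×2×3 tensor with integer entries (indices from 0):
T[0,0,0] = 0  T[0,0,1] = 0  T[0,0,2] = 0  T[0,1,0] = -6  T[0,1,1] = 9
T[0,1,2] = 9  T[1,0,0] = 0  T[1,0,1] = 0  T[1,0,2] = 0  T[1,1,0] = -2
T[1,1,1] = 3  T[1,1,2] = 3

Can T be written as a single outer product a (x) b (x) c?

If T = a (x) b (x) c then every fibre of T is a multiple of the corresponding factor, so read the factors off the fibres through the nonzero entry T[0,1,0] = -6.
The mode-1 fibre T[:,1,0] = [-6, -2] gives a = [3, 1] (primitive direction); the mode-2 fibre T[0,:,0] = [0, -6] gives b = [0, 1]; then c[k] = T[0,1,k] / (a[0]·b[1]) = [-6, 9, 9] / 3 = [-2, 3, 3].
Expanding [3, 1] (x) [0, 1] (x) [-2, 3, 3] reproduces all 12 entries of T, so T = [3, 1] (x) [0, 1] (x) [-2, 3, 3] and rank(T) ≤ 1.
Equivalently every frontal slice T[:,:,k] is c[k] times the rank-1 matrix [3, 1] (x) [0, 1]. So T has rank 1 (it is nonzero).

Yes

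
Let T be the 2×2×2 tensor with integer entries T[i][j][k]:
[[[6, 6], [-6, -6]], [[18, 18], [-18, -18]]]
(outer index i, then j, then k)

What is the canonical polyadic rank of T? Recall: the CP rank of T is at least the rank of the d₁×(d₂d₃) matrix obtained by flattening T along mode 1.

Lower bound: T ≠ 0 (e.g. T[0,0,0] = 6), so rank(T) ≥ 1.
Upper bound: if T = a (x) b (x) c then every fibre of T is a multiple of the corresponding factor, so read the factors off the fibres through the nonzero entry T[0,0,0] = 6.
The mode-1 fibre T[:,0,0] = [6, 18] gives a = [1, 3] (primitive direction); the mode-2 fibre T[0,:,0] = [6, -6] gives b = [1, -1]; then c[k] = T[0,0,k] / (a[0]·b[0]) = [6, 6] / 1 = [6, 6].
Expanding [1, 3] (x) [1, -1] (x) [6, 6] reproduces all 8 entries of T, so T = [1, 3] (x) [1, -1] (x) [6, 6] and rank(T) ≤ 1.
These bounds meet, so rank(T) = 1.

1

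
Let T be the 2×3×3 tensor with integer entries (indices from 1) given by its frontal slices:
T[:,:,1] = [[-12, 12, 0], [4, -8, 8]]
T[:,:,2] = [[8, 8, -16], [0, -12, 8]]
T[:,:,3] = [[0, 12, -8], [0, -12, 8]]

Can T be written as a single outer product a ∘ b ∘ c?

No

The mode-2 unfolding of T (rows indexed by j, columns by (i,k) = (1,1), (1,2), (1,3), (2,1), (2,2), (2,3)) is [[-12, 8, 0, 4, 0, 0], [12, 8, 12, -8, -12, -12], [0, -16, -8, 8, 8, 8]].
There the 3×3 minor on rows j ∈ {1, 2, 3}, columns (i,k) ∈ {(1,1), (1,2), (1,3)} is det [[-12, 8, 0], [12, 8, 12], [0, -16, -8]] = -768 ≠ 0, so this unfolding has rank ≥ 3; CP rank is at least every unfolding rank, so rank(T) ≥ 3.
In particular rank(T) ≥ 3 > 1, so T is not rank-1.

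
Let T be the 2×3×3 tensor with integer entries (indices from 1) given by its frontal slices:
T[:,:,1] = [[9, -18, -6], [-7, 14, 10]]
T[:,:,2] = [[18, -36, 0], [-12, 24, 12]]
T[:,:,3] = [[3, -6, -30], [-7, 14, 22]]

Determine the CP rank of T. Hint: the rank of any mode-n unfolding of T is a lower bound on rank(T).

Lower bound: the mode-2 unfolding of T (rows indexed by j, columns by (i,k) = (1,1), (1,2), (1,3), (2,1), (2,2), (2,3)) is [[9, 18, 3, -7, -12, -7], [-18, -36, -6, 14, 24, 14], [-6, 0, -30, 10, 12, 22]].
There the 2×2 minor on rows j ∈ {1, 3}, columns (i,k) ∈ {(1,1), (1,2)} is det [[9, 18], [-6, 0]] = 108 ≠ 0, so this unfolding has rank ≥ 2; CP rank is at least every unfolding rank, so rank(T) ≥ 2. (Unfolding ranks only ever bound the CP rank from below — rank(T) can be strictly larger than all of them — so the matching upper bound has to come from an explicit 2-term decomposition.)
Upper bound — finding two terms. Write S_k = T[:,:,k] for the frontal slices: S₁ = [[9, -18, -6], [-7, 14, 10]], S₂ = [[18, -36, 0], [-12, 24, 12]], S₃ = [[3, -6, -30], [-7, 14, 22]].
If T = a₁ ⊗ b₁ ⊗ c₁ + a₂ ⊗ b₂ ⊗ c₂ then each S_k = c₁[k]·a₁b₁ᵀ + c₂[k]·a₂b₂ᵀ. S₁ and S₂ are linearly independent, so a₁b₁ᵀ and a₂b₂ᵀ must span the same plane of matrices: they are the rank-1 matrices of the form x·S₁ + y·S₂.
The 2×2 minor of x·S₁ + y·S₂ on rows {1,2}, columns {1,3} is 48·x² + 216·xy + 216·y² = 24·(x + 3·y)(2·x + 3·y), vanishing at (x:y) = (3:-1) and (3:-2).
M₁ = 3·S₁ − S₂ = [[9, -18, -18], [-9, 18, 18]] = 9·(1, -1)(1, -2, -2)ᵀ and M₂ = 3·S₁ − 2·S₂ = [[-9, 18, -18], [3, -6, 6]] = (-3)·(3, -1)(1, -2, 2)ᵀ, so take a₁ = (1, -1), b₁ = (1, -2, -2), a₂ = (3, -1), b₂ = (1, -2, 2).
Each slice is an integer combination of E₁ = a₁b₁ᵀ and E₂ = a₂b₂ᵀ: S₁ = 6·E₁ + E₂, S₂ = 9·E₁ + 3·E₂, S₃ = 9·E₁ − 2·E₂; reading off coefficients, c₁ = (6, 9, 9) and c₂ = (1, 3, -2).
Hence T = (1, -1) ⊗ (1, -2, -2) ⊗ (6, 9, 9) + (3, -1) ⊗ (1, -2, 2) ⊗ (1, 3, -2), so rank(T) ≤ 2.
These bounds meet, so rank(T) = 2.
Check entry T[2,2,2] = 24: (-1)·(-2)·(9) + (-1)·(-2)·(3) = 24.

2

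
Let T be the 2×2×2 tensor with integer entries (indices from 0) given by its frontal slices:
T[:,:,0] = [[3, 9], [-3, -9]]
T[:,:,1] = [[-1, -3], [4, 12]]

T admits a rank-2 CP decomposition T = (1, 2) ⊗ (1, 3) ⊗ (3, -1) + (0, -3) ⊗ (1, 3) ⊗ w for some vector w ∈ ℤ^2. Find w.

w = (3, -2)

Subtract the known terms from T to get the rank-1 residual R = (0, -3) ⊗ (1, 3) ⊗ w, so R[i,j,k] = a[i]·b[j]·w[k]. Pick indices with nonzero a[1]·b[0] = (-3)·(1) = -3. Only the fibre through (1,0,·) is needed: R[1,0,:] = T[1,0,:] − Σₗ aₗ[1]bₗ[0]cₗ = [-3, 4] − (2)·(1)·(3, -1) = [-9, 6]. Then w[k] = R[1,0,k] / -3 for each k, giving w = [-9, 6] / -3 = (3, -2).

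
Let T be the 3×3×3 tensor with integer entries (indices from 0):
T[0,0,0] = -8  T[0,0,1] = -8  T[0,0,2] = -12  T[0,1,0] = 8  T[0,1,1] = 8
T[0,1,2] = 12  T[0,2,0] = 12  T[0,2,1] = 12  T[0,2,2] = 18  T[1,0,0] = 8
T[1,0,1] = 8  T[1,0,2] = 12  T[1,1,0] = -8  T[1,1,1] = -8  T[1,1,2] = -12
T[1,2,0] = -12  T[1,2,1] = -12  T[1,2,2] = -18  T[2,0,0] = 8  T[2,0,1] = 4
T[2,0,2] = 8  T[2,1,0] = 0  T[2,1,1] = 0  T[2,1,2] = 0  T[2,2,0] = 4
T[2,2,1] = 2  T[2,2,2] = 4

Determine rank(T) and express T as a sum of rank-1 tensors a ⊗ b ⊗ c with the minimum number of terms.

Lower bound: the mode-3 unfolding of T (rows indexed by k, columns by (i,j) = (0,0), (0,1), (0,2), (1,0), (1,1), (1,2), (2,0), (2,1), (2,2)) is [[-8, 8, 12, 8, -8, -12, 8, 0, 4], [-8, 8, 12, 8, -8, -12, 4, 0, 2], [-12, 12, 18, 12, -12, -18, 8, 0, 4]].
There the 2×2 minor on rows k ∈ {0, 1}, columns (i,j) ∈ {(0,0), (2,0)} is det [[-8, 8], [-8, 4]] = 32 ≠ 0, so this unfolding has rank ≥ 2; CP rank is at least every unfolding rank, so rank(T) ≥ 2. (Flattening ranks never certify an upper bound on CP rank; for that we must actually write T with 2 rank-1 terms.)
Upper bound — finding two terms. Write S_k = T[:,:,k] for the frontal slices: S₀ = [[-8, 8, 12], [8, -8, -12], [8, 0, 4]], S₁ = [[-8, 8, 12], [8, -8, -12], [4, 0, 2]], S₂ = [[-12, 12, 18], [12, -12, -18], [8, 0, 4]].
If T = a₁ ⊗ b₁ ⊗ c₁ + a₂ ⊗ b₂ ⊗ c₂ then each S_k = c₁[k]·a₁b₁ᵀ + c₂[k]·a₂b₂ᵀ. S₀ and S₁ are linearly independent, so a₁b₁ᵀ and a₂b₂ᵀ must span the same plane of matrices: they are the rank-1 matrices of the form x·S₀ + y·S₁.
The 2×2 minor of x·S₀ + y·S₁ on rows {0,2}, columns {0,1} is −64·x² − 96·xy − 32·y² = (-32)·(x + y)(2·x + y), vanishing at (x:y) = (1:-1) and (1:-2).
M₁ = S₀ − S₁ = [[0, 0, 0], [0, 0, 0], [4, 0, 2]] = 2·[0, 0, 1][2, 0, 1]ᵀ and M₂ = S₀ − 2·S₁ = [[8, -8, -12], [-8, 8, 12], [0, 0, 0]] = 4·[1, -1, 0][2, -2, -3]ᵀ, so take a₁ = [0, 0, 1], b₁ = [2, 0, 1], a₂ = [1, -1, 0], b₂ = [2, -2, -3].
Each slice is an integer combination of E₁ = a₁b₁ᵀ and E₂ = a₂b₂ᵀ: S₀ = 4·E₁ − 4·E₂, S₁ = 2·E₁ − 4·E₂, S₂ = 4·E₁ − 6·E₂; reading off coefficients, c₁ = [4, 2, 4] and c₂ = [-4, -4, -6].
Hence T = [0, 0, 1] ⊗ [2, 0, 1] ⊗ [4, 2, 4] + [1, -1, 0] ⊗ [2, -2, -3] ⊗ [-4, -4, -6], so rank(T) ≤ 2.
These bounds meet, so rank(T) = 2.

rank(T) = 2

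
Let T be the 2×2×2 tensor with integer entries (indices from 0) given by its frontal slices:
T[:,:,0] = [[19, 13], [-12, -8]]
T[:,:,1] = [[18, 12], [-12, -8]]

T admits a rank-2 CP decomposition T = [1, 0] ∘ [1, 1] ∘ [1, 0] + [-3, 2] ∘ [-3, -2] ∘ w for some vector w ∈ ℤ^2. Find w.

Subtract the known terms from T to get the rank-1 residual R = [-3, 2] ∘ [-3, -2] ∘ w, so R[i,j,k] = a[i]·b[j]·w[k]. Pick indices with nonzero a[0]·b[0] = (-3)·(-3) = 9. Only the fibre through (0,0,·) is needed: R[0,0,:] = T[0,0,:] − Σₗ aₗ[0]bₗ[0]cₗ = [19, 18] − (1)·(1)·[1, 0] = [18, 18]. Then w[k] = R[0,0,k] / 9 for each k, giving w = [18, 18] / 9 = [2, 2].

w = [2, 2]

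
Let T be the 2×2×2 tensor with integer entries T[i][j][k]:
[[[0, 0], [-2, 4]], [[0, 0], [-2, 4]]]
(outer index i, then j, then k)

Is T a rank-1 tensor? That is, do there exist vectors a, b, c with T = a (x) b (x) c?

If T = a (x) b (x) c then every fibre of T is a multiple of the corresponding factor, so read the factors off the fibres through the nonzero entry T[0,1,0] = -2.
The mode-1 fibre T[:,1,0] = [-2, -2] gives a = [1, 1] (primitive direction); the mode-2 fibre T[0,:,0] = [0, -2] gives b = [0, 1]; then c[k] = T[0,1,k] / (a[0]·b[1]) = [-2, 4] / 1 = [-2, 4].
Expanding [1, 1] (x) [0, 1] (x) [-2, 4] reproduces all 8 entries of T, so T = [1, 1] (x) [0, 1] (x) [-2, 4] and rank(T) ≤ 1.
Equivalently every frontal slice T[:,:,k] is c[k] times the rank-1 matrix [1, 1] (x) [0, 1]. So T has rank 1 (it is nonzero).

Yes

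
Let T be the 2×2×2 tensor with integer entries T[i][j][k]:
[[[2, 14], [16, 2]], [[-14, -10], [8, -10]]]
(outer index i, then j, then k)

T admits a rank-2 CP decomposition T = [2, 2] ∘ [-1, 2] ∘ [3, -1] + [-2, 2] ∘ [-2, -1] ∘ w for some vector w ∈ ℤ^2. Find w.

Subtract the known terms from T to get the rank-1 residual R = [-2, 2] ∘ [-2, -1] ∘ w, so R[i,j,k] = a[i]·b[j]·w[k]. Pick indices with nonzero a[0]·b[0] = (-2)·(-2) = 4. Only the fibre through (0,0,·) is needed: R[0,0,:] = T[0,0,:] − Σₗ aₗ[0]bₗ[0]cₗ = [2, 14] − (2)·(-1)·[3, -1] = [8, 12]. Then w[k] = R[0,0,k] / 4 for each k, giving w = [8, 12] / 4 = [2, 3].

w = [2, 3]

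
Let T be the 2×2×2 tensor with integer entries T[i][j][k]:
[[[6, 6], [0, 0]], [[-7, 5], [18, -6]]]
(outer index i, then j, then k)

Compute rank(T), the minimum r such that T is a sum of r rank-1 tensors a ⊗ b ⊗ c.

2

Lower bound: the mode-3 unfolding of T (rows indexed by k, columns by (i,j) = (0,0), (0,1), (1,0), (1,1)) is [[6, 0, -7, 18], [6, 0, 5, -6]].
There the 2×2 minor on rows k ∈ {0, 1}, columns (i,j) ∈ {(0,0), (1,0)} is det [[6, -7], [6, 5]] = 72 ≠ 0, so this unfolding has rank ≥ 2; CP rank is at least every unfolding rank, so rank(T) ≥ 2. (Flattening ranks never certify an upper bound on CP rank; for that we must actually write T with 2 rank-1 terms.)
Upper bound — finding two terms. Write S_k = T[:,:,k] for the frontal slices: S₀ = [[6, 0], [-7, 18]], S₁ = [[6, 0], [5, -6]].
If T = a₁ ⊗ b₁ ⊗ c₁ + a₂ ⊗ b₂ ⊗ c₂ then each S_k = c₁[k]·a₁b₁ᵀ + c₂[k]·a₂b₂ᵀ. S₀ and S₁ are linearly independent, so a₁b₁ᵀ and a₂b₂ᵀ must span the same plane of matrices: they are the rank-1 matrices of the form x·S₀ + y·S₁.
det(x·S₀ + y·S₁) is 108·x² + 72·xy − 36·y² = 36·(3·x − y)(x + y), vanishing at (x:y) = (1:3) and (1:-1).
M₁ = S₀ + 3·S₁ = [[24, 0], [8, 0]] = 8·[3, 1][1, 0]ᵀ and M₂ = S₀ − S₁ = [[0, 0], [-12, 24]] = (-12)·[0, 1][1, -2]ᵀ, so take a₁ = [3, 1], b₁ = [1, 0], a₂ = [0, 1], b₂ = [1, -2].
Each slice is an integer combination of E₁ = a₁b₁ᵀ and E₂ = a₂b₂ᵀ: S₀ = 2·E₁ − 9·E₂, S₁ = 2·E₁ + 3·E₂; reading off coefficients, c₁ = [2, 2] and c₂ = [-9, 3].
Hence T = [3, 1] ⊗ [1, 0] ⊗ [2, 2] + [0, 1] ⊗ [1, -2] ⊗ [-9, 3], so rank(T) ≤ 2.
These bounds meet, so rank(T) = 2.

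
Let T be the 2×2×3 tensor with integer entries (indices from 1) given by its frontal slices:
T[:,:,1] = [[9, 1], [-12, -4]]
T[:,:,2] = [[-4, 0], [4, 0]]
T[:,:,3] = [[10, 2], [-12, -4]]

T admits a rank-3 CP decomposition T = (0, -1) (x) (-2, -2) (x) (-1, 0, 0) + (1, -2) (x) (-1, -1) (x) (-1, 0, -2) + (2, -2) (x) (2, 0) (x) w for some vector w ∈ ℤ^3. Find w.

Subtract the known terms from T to get the rank-1 residual R = (2, -2) (x) (2, 0) (x) w, so R[i,j,k] = a[i]·b[j]·w[k]. Pick indices with nonzero a[1]·b[1] = (2)·(2) = 4. Only the fibre through (1,1,·) is needed: R[1,1,:] = T[1,1,:] − Σₗ aₗ[1]bₗ[1]cₗ = [9, -4, 10] − (0)·(-2)·(-1, 0, 0) − (1)·(-1)·(-1, 0, -2) = [8, -4, 8]. Then w[k] = R[1,1,k] / 4 for each k, giving w = [8, -4, 8] / 4 = (2, -1, 2).

w = (2, -1, 2)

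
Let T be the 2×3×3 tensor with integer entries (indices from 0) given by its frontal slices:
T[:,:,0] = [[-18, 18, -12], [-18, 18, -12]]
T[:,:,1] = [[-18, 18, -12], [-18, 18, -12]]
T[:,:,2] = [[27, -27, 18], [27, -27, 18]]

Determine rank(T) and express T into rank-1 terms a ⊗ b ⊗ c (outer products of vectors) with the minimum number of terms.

rank(T) = 1

Lower bound: T ≠ 0 (e.g. T[0,0,0] = -18), so rank(T) ≥ 1.
Upper bound: if T = a ⊗ b ⊗ c then every fibre of T is a multiple of the corresponding factor, so read the factors off the fibres through the nonzero entry T[0,0,0] = -18.
The mode-1 fibre T[:,0,0] = [-18, -18] gives a = [1, 1] (primitive direction); the mode-2 fibre T[0,:,0] = [-18, 18, -12] gives b = [3, -3, 2]; then c[k] = T[0,0,k] / (a[0]·b[0]) = [-18, -18, 27] / 3 = [-6, -6, 9].
Expanding [1, 1] ⊗ [3, -3, 2] ⊗ [-6, -6, 9] reproduces all 18 entries of T, so T = [1, 1] ⊗ [3, -3, 2] ⊗ [-6, -6, 9] and rank(T) ≤ 1.
These bounds meet, so rank(T) = 1.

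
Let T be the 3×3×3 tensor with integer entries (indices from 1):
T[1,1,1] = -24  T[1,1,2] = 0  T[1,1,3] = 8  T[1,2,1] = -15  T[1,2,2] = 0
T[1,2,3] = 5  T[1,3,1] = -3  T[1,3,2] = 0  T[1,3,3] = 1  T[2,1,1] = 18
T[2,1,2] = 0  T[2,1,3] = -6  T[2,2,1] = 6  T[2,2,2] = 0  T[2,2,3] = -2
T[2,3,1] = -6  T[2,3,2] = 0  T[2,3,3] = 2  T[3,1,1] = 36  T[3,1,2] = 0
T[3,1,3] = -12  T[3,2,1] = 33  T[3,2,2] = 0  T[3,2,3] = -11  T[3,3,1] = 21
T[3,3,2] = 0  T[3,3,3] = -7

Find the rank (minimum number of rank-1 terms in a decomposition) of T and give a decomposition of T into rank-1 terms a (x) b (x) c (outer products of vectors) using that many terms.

rank(T) = 2

Lower bound: the mode-2 unfolding of T (rows indexed by j, columns by (i,k) = (1,1), (1,2), (1,3), (2,1), (2,2), (2,3), (3,1), (3,2), (3,3)) is [[-24, 0, 8, 18, 0, -6, 36, 0, -12], [-15, 0, 5, 6, 0, -2, 33, 0, -11], [-3, 0, 1, -6, 0, 2, 21, 0, -7]].
There the 2×2 minor on rows j ∈ {1, 2}, columns (i,k) ∈ {(1,1), (2,1)} is det [[-24, 18], [-15, 6]] = 126 ≠ 0, so this unfolding has rank ≥ 2; CP rank is at least every unfolding rank, so rank(T) ≥ 2. (This is only a lower bound: in general the CP rank may exceed every unfolding rank, so we still need to exhibit 2 rank-1 terms summing to T.)
Upper bound — finding two terms. Every mode-3 slice of T is a multiple of one matrix: T[:,:,k] = c[k]·M with c = [3, 0, -1] and M = [[-8, -5, -1], [6, 2, -2], [12, 11, 7]] (rows indexed by i, columns by j). So it suffices to write M as a sum of two rank-1 matrices.
The rows of M satisfy (row 3) = −3·(row 1) − 2·(row 2), so splitting by rows, M = [1, 0, -3][-8, -5, -1]ᵀ + [0, 1, -2][6, 2, -2]ᵀ.
Hence T = [1, 0, -3] (x) [-8, -5, -1] (x) [3, 0, -1] + [0, 1, -2] (x) [6, 2, -2] (x) [3, 0, -1], so rank(T) ≤ 2.
These bounds meet, so rank(T) = 2.
Check entry T[1,3,2] = 0: (1)·(-1)·(0) + (0)·(-2)·(0) = 0.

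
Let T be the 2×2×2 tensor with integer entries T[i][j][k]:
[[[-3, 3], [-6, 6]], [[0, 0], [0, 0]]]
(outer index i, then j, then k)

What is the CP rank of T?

1

Lower bound: T ≠ 0 (e.g. T[0,0,0] = -3), so rank(T) ≥ 1.
Upper bound: if T = a (x) b (x) c then every fibre of T is a multiple of the corresponding factor, so read the factors off the fibres through the nonzero entry T[0,0,0] = -3.
The mode-1 fibre T[:,0,0] = [-3, 0] gives a = (1, 0) (primitive direction); the mode-2 fibre T[0,:,0] = [-3, -6] gives b = (1, 2); then c[k] = T[0,0,k] / (a[0]·b[0]) = [-3, 3] / 1 = (-3, 3).
Expanding (1, 0) (x) (1, 2) (x) (-3, 3) reproduces all 8 entries of T, so T = (1, 0) (x) (1, 2) (x) (-3, 3) and rank(T) ≤ 1.
These bounds meet, so rank(T) = 1.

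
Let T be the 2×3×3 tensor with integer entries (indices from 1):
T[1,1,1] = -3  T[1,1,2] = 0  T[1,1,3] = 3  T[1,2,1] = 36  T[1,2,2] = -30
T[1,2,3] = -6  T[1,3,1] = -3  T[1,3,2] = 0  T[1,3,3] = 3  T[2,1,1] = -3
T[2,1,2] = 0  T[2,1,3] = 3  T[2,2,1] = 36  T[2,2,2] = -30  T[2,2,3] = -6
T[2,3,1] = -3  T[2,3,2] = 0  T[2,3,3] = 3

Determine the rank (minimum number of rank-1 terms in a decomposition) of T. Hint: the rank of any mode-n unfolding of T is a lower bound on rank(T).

2

Lower bound: the mode-2 unfolding of T (rows indexed by j, columns by (i,k) = (1,1), (1,2), (1,3), (2,1), (2,2), (2,3)) is [[-3, 0, 3, -3, 0, 3], [36, -30, -6, 36, -30, -6], [-3, 0, 3, -3, 0, 3]].
There the 2×2 minor on rows j ∈ {1, 2}, columns (i,k) ∈ {(1,1), (1,2)} is det [[-3, 0], [36, -30]] = 90 ≠ 0, so this unfolding has rank ≥ 2; CP rank is at least every unfolding rank, so rank(T) ≥ 2. (This is only a lower bound: in general the CP rank may exceed every unfolding rank, so we still need to exhibit 2 rank-1 terms summing to T.)
Upper bound — finding two terms. Every mode-1 slice of T is a multiple of one matrix: T[i,:,:] = a[i]·M with a = (1, 1) and M = [[-3, 0, 3], [36, -30, -6], [-3, 0, 3]] (rows indexed by j, columns by k). So it suffices to write M as a sum of two rank-1 matrices.
The rows of M satisfy (row 1) = (row 3), so splitting by rows, M = (0, 1, 0)(36, -30, -6)ᵀ + (1, 0, 1)(-3, 0, 3)ᵀ.
Hence T = (1, 1) ⊗ (0, 1, 0) ⊗ (36, -30, -6) + (1, 1) ⊗ (1, 0, 1) ⊗ (-3, 0, 3), so rank(T) ≤ 2.
These bounds meet, so rank(T) = 2.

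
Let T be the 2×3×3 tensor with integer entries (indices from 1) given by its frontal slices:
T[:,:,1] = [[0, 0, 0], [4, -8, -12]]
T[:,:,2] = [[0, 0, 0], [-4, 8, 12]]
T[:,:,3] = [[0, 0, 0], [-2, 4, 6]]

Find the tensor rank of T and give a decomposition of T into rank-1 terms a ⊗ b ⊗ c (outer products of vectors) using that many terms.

rank(T) = 1

Lower bound: T ≠ 0 (e.g. T[2,1,1] = 4), so rank(T) ≥ 1.
Upper bound: if T = a ⊗ b ⊗ c then every fibre of T is a multiple of the corresponding factor, so read the factors off the fibres through the nonzero entry T[2,1,1] = 4.
The mode-1 fibre T[:,1,1] = [0, 4] gives a = [0, 1] (primitive direction); the mode-2 fibre T[2,:,1] = [4, -8, -12] gives b = [1, -2, -3]; then c[k] = T[2,1,k] / (a[2]·b[1]) = [4, -4, -2] / 1 = [4, -4, -2].
Expanding [0, 1] ⊗ [1, -2, -3] ⊗ [4, -4, -2] reproduces all 18 entries of T, so T = [0, 1] ⊗ [1, -2, -3] ⊗ [4, -4, -2] and rank(T) ≤ 1.
These bounds meet, so rank(T) = 1.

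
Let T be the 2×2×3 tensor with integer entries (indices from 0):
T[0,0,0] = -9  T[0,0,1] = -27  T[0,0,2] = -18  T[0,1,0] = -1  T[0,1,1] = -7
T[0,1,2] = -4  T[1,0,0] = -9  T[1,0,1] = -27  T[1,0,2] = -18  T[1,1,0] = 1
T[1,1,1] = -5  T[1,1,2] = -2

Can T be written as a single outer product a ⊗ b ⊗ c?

No

The mode-3 unfolding of T (rows indexed by k, columns by (i,j) = (0,0), (0,1), (1,0), (1,1)) is [[-9, -1, -9, 1], [-27, -7, -27, -5], [-18, -4, -18, -2]].
There the 2×2 minor on rows k ∈ {0, 1}, columns (i,j) ∈ {(0,0), (0,1)} is det [[-9, -1], [-27, -7]] = 36 ≠ 0, so this unfolding has rank ≥ 2; CP rank is at least every unfolding rank, so rank(T) ≥ 2.
In particular rank(T) ≥ 2 > 1, so T is not rank-1.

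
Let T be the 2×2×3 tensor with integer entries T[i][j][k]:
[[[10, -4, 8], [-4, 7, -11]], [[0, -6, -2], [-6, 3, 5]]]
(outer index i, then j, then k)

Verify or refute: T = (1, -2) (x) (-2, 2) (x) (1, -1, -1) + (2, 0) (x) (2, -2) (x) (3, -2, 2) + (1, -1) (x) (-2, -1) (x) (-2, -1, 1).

No

Reconstruct entry (0,0,0) from the claimed factors: Σₗ aₗ[0]bₗ[0]cₗ[0] = (1)·(-2)·(1) + (2)·(2)·(3) + (1)·(-2)·(-2) = 14, but T[0,0,0] = 10. The claim is false.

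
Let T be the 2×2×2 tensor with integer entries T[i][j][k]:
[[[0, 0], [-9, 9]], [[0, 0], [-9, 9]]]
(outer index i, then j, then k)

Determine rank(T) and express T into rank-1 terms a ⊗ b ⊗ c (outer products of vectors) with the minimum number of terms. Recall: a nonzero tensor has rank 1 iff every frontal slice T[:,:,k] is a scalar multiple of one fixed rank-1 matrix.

rank(T) = 1

Lower bound: T ≠ 0 (e.g. T[0,1,0] = -9), so rank(T) ≥ 1.
Upper bound: if T = a ⊗ b ⊗ c then every fibre of T is a multiple of the corresponding factor, so read the factors off the fibres through the nonzero entry T[0,1,0] = -9.
The mode-1 fibre T[:,1,0] = [-9, -9] gives a = (1, 1) (primitive direction); the mode-2 fibre T[0,:,0] = [0, -9] gives b = (0, 1); then c[k] = T[0,1,k] / (a[0]·b[1]) = [-9, 9] / 1 = (-9, 9).
Expanding (1, 1) ⊗ (0, 1) ⊗ (-9, 9) reproduces all 8 entries of T, so T = (1, 1) ⊗ (0, 1) ⊗ (-9, 9) and rank(T) ≤ 1.
These bounds meet, so rank(T) = 1.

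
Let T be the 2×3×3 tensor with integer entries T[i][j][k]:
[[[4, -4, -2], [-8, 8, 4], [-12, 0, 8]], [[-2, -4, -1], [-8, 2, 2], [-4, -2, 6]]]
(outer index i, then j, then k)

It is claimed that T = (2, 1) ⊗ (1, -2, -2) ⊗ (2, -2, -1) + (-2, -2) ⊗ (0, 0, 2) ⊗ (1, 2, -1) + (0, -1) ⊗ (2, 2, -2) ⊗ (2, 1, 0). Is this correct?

Reconstruct entrywise from the claimed factors. For example, T[0,1,1] = 8 and Σₗ aₗ[0]bₗ[1]cₗ[1] = (2)·(-2)·(-2) + (-2)·(0)·(2) + (0)·(2)·(1) = 8; checking all 18 entries, every one matches. The claim holds.

Yes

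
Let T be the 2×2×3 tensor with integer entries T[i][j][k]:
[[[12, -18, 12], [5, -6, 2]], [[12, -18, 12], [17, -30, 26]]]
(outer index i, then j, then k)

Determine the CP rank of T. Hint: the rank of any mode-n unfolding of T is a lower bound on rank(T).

2

Lower bound: the mode-1 unfolding of T (rows indexed by i, columns by (j,k) = (0,0), (0,1), (0,2), (1,0), (1,1), (1,2)) is [[12, -18, 12, 5, -6, 2], [12, -18, 12, 17, -30, 26]].
There the 2×2 minor on rows i ∈ {0, 1}, columns (j,k) ∈ {(0,0), (1,0)} is det [[12, 5], [12, 17]] = 144 ≠ 0, so this unfolding has rank ≥ 2; CP rank is at least every unfolding rank, so rank(T) ≥ 2. (This is only a lower bound: in general the CP rank may exceed every unfolding rank, so we still need to exhibit 2 rank-1 terms summing to T.)
Upper bound — finding two terms. Write S_k = T[:,:,k] for the frontal slices: S₀ = [[12, 5], [12, 17]], S₁ = [[-18, -6], [-18, -30]], S₂ = [[12, 2], [12, 26]].
If T = a₁ ⊗ b₁ ⊗ c₁ + a₂ ⊗ b₂ ⊗ c₂ then each S_k = c₁[k]·a₁b₁ᵀ + c₂[k]·a₂b₂ᵀ. S₀ and S₁ are linearly independent, so a₁b₁ᵀ and a₂b₂ᵀ must span the same plane of matrices: they are the rank-1 matrices of the form x·S₀ + y·S₁.
det(x·S₀ + y·S₁) is 144·x² − 504·xy + 432·y² = 72·(2·x − 3·y)(x − 2·y), vanishing at (x:y) = (3:2) and (2:1).
M₁ = 3·S₀ + 2·S₁ = [[0, 3], [0, -9]] = 3·(1, -3)(0, 1)ᵀ and M₂ = 2·S₀ + S₁ = [[6, 4], [6, 4]] = 2·(1, 1)(3, 2)ᵀ, so take a₁ = (1, -3), b₁ = (0, 1), a₂ = (1, 1), b₂ = (3, 2).
Each slice is an integer combination of E₁ = a₁b₁ᵀ and E₂ = a₂b₂ᵀ: S₀ = −3·E₁ + 4·E₂, S₁ = 6·E₁ − 6·E₂, S₂ = −6·E₁ + 4·E₂; reading off coefficients, c₁ = (-3, 6, -6) and c₂ = (4, -6, 4).
Hence T = (1, -3) ⊗ (0, 1) ⊗ (-3, 6, -6) + (1, 1) ⊗ (3, 2) ⊗ (4, -6, 4), so rank(T) ≤ 2.
These bounds meet, so rank(T) = 2.
Check entry T[0,0,0] = 12: (1)·(0)·(-3) + (1)·(3)·(4) = 12.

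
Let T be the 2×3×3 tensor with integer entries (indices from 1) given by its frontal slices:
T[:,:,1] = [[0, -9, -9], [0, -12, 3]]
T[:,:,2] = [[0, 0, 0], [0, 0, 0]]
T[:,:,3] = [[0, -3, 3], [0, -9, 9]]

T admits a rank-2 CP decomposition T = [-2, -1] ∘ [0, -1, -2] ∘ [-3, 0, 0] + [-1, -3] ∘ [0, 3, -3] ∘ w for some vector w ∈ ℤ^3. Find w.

w = [1, 0, 1]

Subtract the known terms from T to get the rank-1 residual R = [-1, -3] ∘ [0, 3, -3] ∘ w, so R[i,j,k] = a[i]·b[j]·w[k]. Pick indices with nonzero a[1]·b[2] = (-1)·(3) = -3. Only the fibre through (1,2,·) is needed: R[1,2,:] = T[1,2,:] − Σₗ aₗ[1]bₗ[2]cₗ = [-9, 0, -3] − (-2)·(-1)·[-3, 0, 0] = [-3, 0, -3]. Then w[k] = R[1,2,k] / -3 for each k, giving w = [-3, 0, -3] / -3 = [1, 0, 1].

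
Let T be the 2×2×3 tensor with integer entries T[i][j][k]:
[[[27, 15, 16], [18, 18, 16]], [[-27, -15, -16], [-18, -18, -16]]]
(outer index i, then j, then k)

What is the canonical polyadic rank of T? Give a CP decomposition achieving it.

Lower bound: the mode-2 unfolding of T (rows indexed by j, columns by (i,k) = (0,0), (0,1), (0,2), (1,0), (1,1), (1,2)) is [[27, 15, 16, -27, -15, -16], [18, 18, 16, -18, -18, -16]].
There the 2×2 minor on rows j ∈ {0, 1}, columns (i,k) ∈ {(0,0), (0,1)} is det [[27, 15], [18, 18]] = 216 ≠ 0, so this unfolding has rank ≥ 2; CP rank is at least every unfolding rank, so rank(T) ≥ 2. (Flattening ranks never certify an upper bound on CP rank; for that we must actually write T with 2 rank-1 terms.)
Upper bound — finding two terms. Every mode-1 slice of T is a multiple of one matrix: T[i,:,:] = a[i]·M with a = (1, -1) and M = [[27, 15, 16], [18, 18, 16]] (rows indexed by j, columns by k). So it suffices to write M as a sum of two rank-1 matrices.
Splitting M by its rows (j = 0, 1), M = (1, 0)(27, 15, 16)ᵀ + (0, 1)(18, 18, 16)ᵀ.
Hence T = (1, -1) ⊗ (1, 0) ⊗ (27, 15, 16) + (1, -1) ⊗ (0, 1) ⊗ (18, 18, 16), so rank(T) ≤ 2.
These bounds meet, so rank(T) = 2.

rank(T) = 2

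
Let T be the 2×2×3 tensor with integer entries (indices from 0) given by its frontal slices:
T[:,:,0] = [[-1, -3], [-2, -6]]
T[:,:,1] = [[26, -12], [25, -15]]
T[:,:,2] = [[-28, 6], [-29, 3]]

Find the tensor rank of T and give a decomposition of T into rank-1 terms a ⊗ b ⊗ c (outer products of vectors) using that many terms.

Lower bound: the mode-1 unfolding of T (rows indexed by i, columns by (j,k) = (0,0), (0,1), (0,2), (1,0), (1,1), (1,2)) is [[-1, 26, -28, -3, -12, 6], [-2, 25, -29, -6, -15, 3]].
There the 2×2 minor on rows i ∈ {0, 1}, columns (j,k) ∈ {(0,0), (0,1)} is det [[-1, 26], [-2, 25]] = 27 ≠ 0, so this unfolding has rank ≥ 2; CP rank is at least every unfolding rank, so rank(T) ≥ 2. (Flattening ranks never certify an upper bound on CP rank; for that we must actually write T with 2 rank-1 terms.)
Upper bound — finding two terms. Write S_k = T[:,:,k] for the frontal slices: S₀ = [[-1, -3], [-2, -6]], S₁ = [[26, -12], [25, -15]], S₂ = [[-28, 6], [-29, 3]].
If T = a₁ ⊗ b₁ ⊗ c₁ + a₂ ⊗ b₂ ⊗ c₂ then each S_k = c₁[k]·a₁b₁ᵀ + c₂[k]·a₂b₂ᵀ. S₀ and S₁ are linearly independent, so a₁b₁ᵀ and a₂b₂ᵀ must span the same plane of matrices: they are the rank-1 matrices of the form x·S₀ + y·S₁.
det(x·S₀ + y·S₁) is −90·xy − 90·y² = (-90)·(y)(x + y), vanishing at (x:y) = (1:0) and (1:-1).
M₁ = S₀ = [[-1, -3], [-2, -6]] = −[1, 2][1, 3]ᵀ and M₂ = S₀ − S₁ = [[-27, 9], [-27, 9]] = (-9)·[1, 1][3, -1]ᵀ, so take a₁ = [1, 2], b₁ = [1, 3], a₂ = [1, 1], b₂ = [3, -1].
Each slice is an integer combination of E₁ = a₁b₁ᵀ and E₂ = a₂b₂ᵀ: S₀ = −E₁, S₁ = −E₁ + 9·E₂, S₂ = −E₁ − 9·E₂; reading off coefficients, c₁ = [-1, -1, -1] and c₂ = [0, 9, -9].
Hence T = [1, 2] ⊗ [1, 3] ⊗ [-1, -1, -1] + [1, 1] ⊗ [3, -1] ⊗ [0, 9, -9], so rank(T) ≤ 2.
These bounds meet, so rank(T) = 2.

rank(T) = 2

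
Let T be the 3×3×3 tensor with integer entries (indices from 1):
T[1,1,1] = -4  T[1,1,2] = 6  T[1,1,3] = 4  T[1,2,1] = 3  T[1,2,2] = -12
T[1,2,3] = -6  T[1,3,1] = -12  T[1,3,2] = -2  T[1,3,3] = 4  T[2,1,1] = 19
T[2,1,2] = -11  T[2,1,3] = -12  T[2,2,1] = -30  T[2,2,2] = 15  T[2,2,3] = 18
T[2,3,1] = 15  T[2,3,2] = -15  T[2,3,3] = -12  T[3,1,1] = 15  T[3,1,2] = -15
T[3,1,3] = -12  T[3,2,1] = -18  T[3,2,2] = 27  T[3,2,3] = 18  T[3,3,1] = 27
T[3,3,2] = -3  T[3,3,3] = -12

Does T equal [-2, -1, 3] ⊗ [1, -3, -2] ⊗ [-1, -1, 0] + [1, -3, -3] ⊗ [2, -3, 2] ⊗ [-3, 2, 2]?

Reconstruct entry (1,3,1) from the claimed factors: Σₗ aₗ[1]bₗ[3]cₗ[1] = (-2)·(-2)·(-1) + (1)·(2)·(-3) = -10, but T[1,3,1] = -12. The claim is false.

No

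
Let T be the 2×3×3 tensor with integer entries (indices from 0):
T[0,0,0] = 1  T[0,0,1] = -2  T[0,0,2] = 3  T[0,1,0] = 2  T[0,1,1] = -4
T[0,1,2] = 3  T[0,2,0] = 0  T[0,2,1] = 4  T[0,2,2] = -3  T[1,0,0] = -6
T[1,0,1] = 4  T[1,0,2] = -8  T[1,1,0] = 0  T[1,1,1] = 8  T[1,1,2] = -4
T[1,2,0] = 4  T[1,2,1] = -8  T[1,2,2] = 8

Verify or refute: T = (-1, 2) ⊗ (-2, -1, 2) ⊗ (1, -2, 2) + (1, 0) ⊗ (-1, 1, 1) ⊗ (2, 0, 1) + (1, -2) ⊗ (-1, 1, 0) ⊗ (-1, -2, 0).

Reconstruct entrywise from the claimed factors. For example, T[1,0,1] = 4 and Σₗ aₗ[1]bₗ[0]cₗ[1] = (2)·(-2)·(-2) + (0)·(-1)·(0) + (-2)·(-1)·(-2) = 4; checking all 18 entries, every one matches. The claim holds.

Yes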